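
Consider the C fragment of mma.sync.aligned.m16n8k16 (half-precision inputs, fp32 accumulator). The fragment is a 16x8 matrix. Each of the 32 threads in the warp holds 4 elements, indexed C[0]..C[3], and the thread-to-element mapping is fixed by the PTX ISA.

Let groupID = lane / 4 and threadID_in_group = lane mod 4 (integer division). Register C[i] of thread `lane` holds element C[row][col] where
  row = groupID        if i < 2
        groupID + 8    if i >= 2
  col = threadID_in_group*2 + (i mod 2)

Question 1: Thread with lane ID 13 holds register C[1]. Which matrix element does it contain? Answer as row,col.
3,3

lane 13: grp=3 (13/4), tig=1 (13%4)
i=1: r=3+0=3, c=1*2+1=3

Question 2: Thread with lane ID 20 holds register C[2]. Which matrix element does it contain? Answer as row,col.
13,0

lane 20: G=5 (20/4), T=0 (20%4)
i=2: r=5+8=13, c=0*2+0=0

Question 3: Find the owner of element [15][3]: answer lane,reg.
r=15→G=7,rhi=1  c=3→T=1,p=1
L=7*4+1=29  i=1*2+1=3

29,3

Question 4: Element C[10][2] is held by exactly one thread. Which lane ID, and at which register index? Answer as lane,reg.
r:10=>grp=2,rB=1  c:2=>tig=1,lo=0
L=2*4+1=9  i=1*2+0=2

9,2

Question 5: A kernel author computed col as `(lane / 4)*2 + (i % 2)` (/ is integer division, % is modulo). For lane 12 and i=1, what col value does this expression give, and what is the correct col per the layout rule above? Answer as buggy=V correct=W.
`(lane / 4)*2 + (i % 2)`[12,1]=>7
lane 12=>12/4=3, 12 mod 4=0
i=1  r:3+0=>3  c:2·0+1=>1
col: 7 vs 1

buggy=7 correct=1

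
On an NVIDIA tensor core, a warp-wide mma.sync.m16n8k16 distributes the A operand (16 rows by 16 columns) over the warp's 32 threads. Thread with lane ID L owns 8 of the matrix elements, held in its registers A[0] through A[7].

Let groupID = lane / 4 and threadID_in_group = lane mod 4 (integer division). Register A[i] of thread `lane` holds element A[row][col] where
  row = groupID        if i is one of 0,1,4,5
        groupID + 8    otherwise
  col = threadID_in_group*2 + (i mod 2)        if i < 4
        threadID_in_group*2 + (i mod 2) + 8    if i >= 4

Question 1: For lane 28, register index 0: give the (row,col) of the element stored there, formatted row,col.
lane 28: gr=7 (28/4), th=0 (28%4)
i=0: r=7+0=7, c=0*2+0+0=0

7,0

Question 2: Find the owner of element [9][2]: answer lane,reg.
5,2

r=9⇒gr=1,Rb=1  c=2⇒Cb=0,th=1,odd=0
L=1*4+1=5  i=0*4+1*2+0=2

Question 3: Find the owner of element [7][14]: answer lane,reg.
r=7⇒gr=7,Rb=0  c=14⇒Cb=1,th=3,odd=0
L=7*4+3=31  i=1*4+0*2+0=4

31,4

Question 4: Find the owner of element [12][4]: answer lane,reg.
r: 12->gid=4,r8=1  c: 4->c8=0,tid=2,i&1=0
L=4*4+2=18  i=0*4+1*2+0=2

18,2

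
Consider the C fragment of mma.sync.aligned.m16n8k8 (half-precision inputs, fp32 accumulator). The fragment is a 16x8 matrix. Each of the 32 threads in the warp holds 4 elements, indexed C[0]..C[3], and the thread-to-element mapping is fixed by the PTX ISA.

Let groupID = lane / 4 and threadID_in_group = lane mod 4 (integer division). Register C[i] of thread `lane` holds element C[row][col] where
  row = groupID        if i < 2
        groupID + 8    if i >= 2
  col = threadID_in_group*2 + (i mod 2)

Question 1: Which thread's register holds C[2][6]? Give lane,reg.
r=2⇒gr=2,Rb=0  c=6⇒th=3,odd=0
L=2*4+3=11  i=0*2+0=0

11,0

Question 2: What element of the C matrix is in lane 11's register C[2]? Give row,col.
lane 11: G=2 (11/4), T=3 (11%4)
i=2: r=2+8=10, c=3*2+0=6

10,6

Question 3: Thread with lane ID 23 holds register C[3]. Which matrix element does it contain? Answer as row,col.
lane 23: grp=5 (23/4), tig=3 (23%4)
i=3: r=5+8=13, c=3*2+1=7

13,7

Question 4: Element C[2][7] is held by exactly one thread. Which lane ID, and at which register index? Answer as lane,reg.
11,1

r: 2->gid=2,r8=0  c: 7->tid=3,i&1=1
L=2*4+3=11  i=0*2+1=1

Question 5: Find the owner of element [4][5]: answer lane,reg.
18,1

r=4->g=4,rb=0  c=5->t=2,b0=1
L=4*4+2=18  i=0*2+1=1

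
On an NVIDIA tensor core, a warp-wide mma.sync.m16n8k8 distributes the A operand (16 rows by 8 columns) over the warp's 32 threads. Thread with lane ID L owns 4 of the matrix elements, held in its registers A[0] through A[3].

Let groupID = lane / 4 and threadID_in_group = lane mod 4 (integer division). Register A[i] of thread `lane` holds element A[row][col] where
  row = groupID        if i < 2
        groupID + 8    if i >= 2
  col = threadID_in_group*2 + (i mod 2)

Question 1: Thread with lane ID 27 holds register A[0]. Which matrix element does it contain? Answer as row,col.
6,6

lane 27=>27/4=6, 27 mod 4=3
i=0  r:6+0=>6  c:2·3+0=>6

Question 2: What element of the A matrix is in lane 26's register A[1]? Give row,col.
L=26->g=26>>2=6, t=26&3=2
[1]->row 6+0=6  col 2·2+1=5

6,5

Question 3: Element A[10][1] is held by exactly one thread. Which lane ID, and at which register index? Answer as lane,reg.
8,3

r=10→G=2,rhi=1  c=1→T=0,p=1
L=2*4+0=8  i=1*2+1=3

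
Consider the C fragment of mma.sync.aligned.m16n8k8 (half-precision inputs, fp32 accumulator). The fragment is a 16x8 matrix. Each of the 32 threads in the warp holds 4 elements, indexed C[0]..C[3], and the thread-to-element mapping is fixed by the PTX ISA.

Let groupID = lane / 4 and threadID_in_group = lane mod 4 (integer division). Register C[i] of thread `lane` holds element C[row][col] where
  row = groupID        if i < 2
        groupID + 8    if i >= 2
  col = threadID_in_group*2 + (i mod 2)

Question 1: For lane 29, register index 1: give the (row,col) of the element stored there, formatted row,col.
lane 29→29/4=7, 29 mod 4=1
i=1  r:7+0→7  c:2·1+1→3

7,3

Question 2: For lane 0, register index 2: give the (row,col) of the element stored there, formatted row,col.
0: gr=0,th=0
[2] (0+8,0*2+0) = (8,0)

8,0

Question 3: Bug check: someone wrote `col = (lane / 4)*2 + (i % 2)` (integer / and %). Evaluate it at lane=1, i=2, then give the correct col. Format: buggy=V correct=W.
buggy=0 correct=2

`(lane / 4)*2 + (i % 2)`[1,2]→0
L=1→G=1>>2=0, T=1&3=1
[2]→row 0+8=8  col 1·2+0=2
col: 0 vs 2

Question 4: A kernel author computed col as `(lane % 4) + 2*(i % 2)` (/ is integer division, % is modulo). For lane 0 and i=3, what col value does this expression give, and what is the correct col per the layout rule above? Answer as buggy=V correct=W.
`(lane % 4) + 2*(i % 2)`[0,3]⇒2
L=0⇒gr=0>>2=0, th=0&3=0
[3]⇒row 0+8=8  col 0·2+1=1
col: 2 vs 1

buggy=2 correct=1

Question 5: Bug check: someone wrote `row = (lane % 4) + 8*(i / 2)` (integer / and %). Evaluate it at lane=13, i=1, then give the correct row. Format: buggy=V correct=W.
`(lane % 4) + 8*(i / 2)`[13,1]->1
lane 13->13/4=3, 13 mod 4=1
i=1  r:3+0->3  c:2·1+1->3
row: 1 vs 3

buggy=1 correct=3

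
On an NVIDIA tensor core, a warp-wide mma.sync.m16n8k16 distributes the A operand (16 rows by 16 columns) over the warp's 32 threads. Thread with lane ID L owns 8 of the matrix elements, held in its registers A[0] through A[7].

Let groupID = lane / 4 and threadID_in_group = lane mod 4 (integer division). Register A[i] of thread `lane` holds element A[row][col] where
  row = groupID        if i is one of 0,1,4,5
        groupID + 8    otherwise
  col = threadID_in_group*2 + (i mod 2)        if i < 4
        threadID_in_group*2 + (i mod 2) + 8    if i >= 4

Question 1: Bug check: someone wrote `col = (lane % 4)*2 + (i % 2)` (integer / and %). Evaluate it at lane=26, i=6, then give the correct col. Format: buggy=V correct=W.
buggy=4 correct=12

`(lane % 4)*2 + (i % 2)`[26,6]->4
26: g=6,t=2
[6] (6+8,2*2+0+8) = (14,12)
col: 4 vs 12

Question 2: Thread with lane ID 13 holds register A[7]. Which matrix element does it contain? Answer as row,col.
L=13->g=13>>2=3, t=13&3=1
[7]->row 3+8=11  col 1·2+1+8=11

11,11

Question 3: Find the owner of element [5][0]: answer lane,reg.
20,0

r: 5->gid=5,r8=0  c: 0->c8=0,tid=0,i&1=0
L=5*4+0=20  i=0*4+0*2+0=0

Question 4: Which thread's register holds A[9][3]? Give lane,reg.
5,3

r=9->g=1,rb=1  c=3->cb=0,t=1,b0=1
L=1*4+1=5  i=0*4+1*2+1=3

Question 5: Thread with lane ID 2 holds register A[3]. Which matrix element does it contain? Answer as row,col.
8,5

lane 2: g=0 (2/4), t=2 (2%4)
i=3: r=0+8=8, c=2*2+1+0=5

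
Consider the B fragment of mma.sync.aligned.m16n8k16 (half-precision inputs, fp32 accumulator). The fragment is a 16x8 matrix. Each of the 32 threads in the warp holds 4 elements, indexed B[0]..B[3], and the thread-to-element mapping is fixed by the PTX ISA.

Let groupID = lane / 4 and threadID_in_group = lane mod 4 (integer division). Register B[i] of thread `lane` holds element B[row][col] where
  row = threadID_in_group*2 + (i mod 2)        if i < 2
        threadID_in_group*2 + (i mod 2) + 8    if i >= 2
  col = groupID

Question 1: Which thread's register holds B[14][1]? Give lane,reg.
7,2

c: 1->gid=1  r: 14->r8=1,tid=3,i&1=0
L=1*4+3=7  i=1*2+0=2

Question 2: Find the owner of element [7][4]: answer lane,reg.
c:4=>grp=4  r:7=>rB=0,tig=3,lo=1
L=4*4+3=19  i=0*2+1=1

19,1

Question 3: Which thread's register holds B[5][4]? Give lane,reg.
18,1

c=4->g=4  r=5->rb=0,t=2,b0=1
L=4*4+2=18  i=0*2+1=1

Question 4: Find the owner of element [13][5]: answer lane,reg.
c: 5->gid=5  r: 13->r8=1,tid=2,i&1=1
L=5*4+2=22  i=1*2+1=3

22,3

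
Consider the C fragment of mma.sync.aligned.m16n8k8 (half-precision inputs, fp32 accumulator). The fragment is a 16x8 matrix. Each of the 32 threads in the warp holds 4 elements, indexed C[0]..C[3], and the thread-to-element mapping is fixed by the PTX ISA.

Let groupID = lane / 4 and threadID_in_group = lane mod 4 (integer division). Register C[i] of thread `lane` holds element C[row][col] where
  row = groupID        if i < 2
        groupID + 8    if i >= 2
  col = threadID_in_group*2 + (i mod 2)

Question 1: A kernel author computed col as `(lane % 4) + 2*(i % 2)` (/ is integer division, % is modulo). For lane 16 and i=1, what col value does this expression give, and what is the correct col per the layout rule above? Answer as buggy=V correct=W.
`(lane % 4) + 2*(i % 2)`[16,1]→2
L=16→G=16>>2=4, T=16&3=0
[1]→row 4+0=4  col 0·2+1=1
col: 2 vs 1

buggy=2 correct=1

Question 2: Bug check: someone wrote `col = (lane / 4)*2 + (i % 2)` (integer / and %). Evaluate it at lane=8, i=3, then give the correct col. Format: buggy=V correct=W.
buggy=5 correct=1

`(lane / 4)*2 + (i % 2)`[8,3]->5
lane 8->8/4=2, 8 mod 4=0
i=3  r:2+8->10  c:2·0+1->1
col: 5 vs 1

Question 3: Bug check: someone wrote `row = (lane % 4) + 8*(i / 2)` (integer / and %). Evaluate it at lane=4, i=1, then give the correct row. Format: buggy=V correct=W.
buggy=0 correct=1

`(lane % 4) + 8*(i / 2)`[4,1]->0
4: g=1,t=0
[1] (1+0,0*2+1) = (1,1)
row: 0 vs 1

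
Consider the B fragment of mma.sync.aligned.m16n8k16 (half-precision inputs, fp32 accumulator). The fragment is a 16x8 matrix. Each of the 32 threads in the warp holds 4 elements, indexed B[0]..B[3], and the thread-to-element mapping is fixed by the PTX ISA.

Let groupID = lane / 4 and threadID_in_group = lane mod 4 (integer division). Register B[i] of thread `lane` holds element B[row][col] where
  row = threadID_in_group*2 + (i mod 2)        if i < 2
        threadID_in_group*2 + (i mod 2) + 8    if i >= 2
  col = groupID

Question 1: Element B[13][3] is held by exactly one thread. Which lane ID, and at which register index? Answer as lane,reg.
14,3

c:3=>grp=3  r:13=>rB=1,tig=2,lo=1
L=3*4+2=14  i=1*2+1=3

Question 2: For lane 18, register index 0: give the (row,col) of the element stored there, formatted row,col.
4,4

lane 18=>18/4=4, 18 mod 4=2
i=0  r:2·2+0+0=>4  c:4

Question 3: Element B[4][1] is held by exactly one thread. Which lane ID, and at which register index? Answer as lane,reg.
6,0

c=1->g=1  r=4->rb=0,t=2,b0=0
L=1*4+2=6  i=0*2+0=0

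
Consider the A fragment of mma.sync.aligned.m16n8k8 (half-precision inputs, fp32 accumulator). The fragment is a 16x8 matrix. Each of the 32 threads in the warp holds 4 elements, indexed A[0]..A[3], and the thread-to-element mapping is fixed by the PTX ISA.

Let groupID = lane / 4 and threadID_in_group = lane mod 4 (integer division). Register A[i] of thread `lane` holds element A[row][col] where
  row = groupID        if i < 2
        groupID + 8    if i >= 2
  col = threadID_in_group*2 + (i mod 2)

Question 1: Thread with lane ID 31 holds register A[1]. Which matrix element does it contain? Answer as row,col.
7,7

L=31→G=31>>2=7, T=31&3=3
[1]→row 7+0=7  col 3·2+1=7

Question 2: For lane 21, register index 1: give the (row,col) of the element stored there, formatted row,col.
lane 21: gr=5 (21/4), th=1 (21%4)
i=1: r=5+0=5, c=1*2+1=3

5,3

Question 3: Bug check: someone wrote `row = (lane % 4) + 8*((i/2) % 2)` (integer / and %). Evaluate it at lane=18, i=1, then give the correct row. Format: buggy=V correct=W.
`(lane % 4) + 8*((i/2) % 2)`[18,1]⇒2
lane 18⇒18/4=4, 18 mod 4=2
i=1  r:4+0⇒4  c:2·2+1⇒5
row: 2 vs 4

buggy=2 correct=4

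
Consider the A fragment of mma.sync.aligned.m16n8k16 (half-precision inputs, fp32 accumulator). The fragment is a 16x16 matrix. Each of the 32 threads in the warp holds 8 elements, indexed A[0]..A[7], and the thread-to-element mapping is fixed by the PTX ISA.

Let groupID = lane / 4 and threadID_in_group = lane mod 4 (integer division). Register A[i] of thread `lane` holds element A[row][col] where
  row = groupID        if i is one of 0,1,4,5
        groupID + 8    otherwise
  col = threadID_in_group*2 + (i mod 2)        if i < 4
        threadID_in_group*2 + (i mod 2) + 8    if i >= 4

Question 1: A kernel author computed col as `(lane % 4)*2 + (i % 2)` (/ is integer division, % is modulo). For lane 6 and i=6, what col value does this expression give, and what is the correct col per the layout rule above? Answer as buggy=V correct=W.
`(lane % 4)*2 + (i % 2)`[6,6]->4
lane 6: g=1 (6/4), t=2 (6%4)
i=6: r=1+8=9, c=2*2+0+8=12
col: 4 vs 12

buggy=4 correct=12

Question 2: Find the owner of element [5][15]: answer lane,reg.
23,5

r:5=>grp=5,rB=0  c:15=>cB=1,tig=3,lo=1
L=5*4+3=23  i=1*4+0*2+1=5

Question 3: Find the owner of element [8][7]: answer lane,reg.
3,3

r:8=>grp=0,rB=1  c:7=>cB=0,tig=3,lo=1
L=0*4+3=3  i=0*4+1*2+1=3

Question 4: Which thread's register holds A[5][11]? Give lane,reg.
21,5

r:5=>grp=5,rB=0  c:11=>cB=1,tig=1,lo=1
L=5*4+1=21  i=1*4+0*2+1=5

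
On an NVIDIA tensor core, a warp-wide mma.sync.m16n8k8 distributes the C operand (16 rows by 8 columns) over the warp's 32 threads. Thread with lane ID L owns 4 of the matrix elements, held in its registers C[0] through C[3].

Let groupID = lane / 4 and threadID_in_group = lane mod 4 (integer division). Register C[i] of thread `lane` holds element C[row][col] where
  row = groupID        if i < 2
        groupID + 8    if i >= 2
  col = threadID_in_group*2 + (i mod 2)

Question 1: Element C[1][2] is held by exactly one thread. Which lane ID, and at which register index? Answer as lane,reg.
r:1=>grp=1,rB=0  c:2=>tig=1,lo=0
L=1*4+1=5  i=0*2+0=0

5,0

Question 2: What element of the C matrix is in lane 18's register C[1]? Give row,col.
lane 18: gr=4 (18/4), th=2 (18%4)
i=1: r=4+0=4, c=2*2+1=5

4,5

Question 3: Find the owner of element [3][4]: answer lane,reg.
14,0

r:3=>grp=3,rB=0  c:4=>tig=2,lo=0
L=3*4+2=14  i=0*2+0=0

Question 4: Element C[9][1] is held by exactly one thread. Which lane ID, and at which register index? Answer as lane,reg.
r=9->g=1,rb=1  c=1->t=0,b0=1
L=1*4+0=4  i=1*2+1=3

4,3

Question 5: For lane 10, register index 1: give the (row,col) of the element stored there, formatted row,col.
lane 10: grp=2 (10/4), tig=2 (10%4)
i=1: r=2+0=2, c=2*2+1=5

2,5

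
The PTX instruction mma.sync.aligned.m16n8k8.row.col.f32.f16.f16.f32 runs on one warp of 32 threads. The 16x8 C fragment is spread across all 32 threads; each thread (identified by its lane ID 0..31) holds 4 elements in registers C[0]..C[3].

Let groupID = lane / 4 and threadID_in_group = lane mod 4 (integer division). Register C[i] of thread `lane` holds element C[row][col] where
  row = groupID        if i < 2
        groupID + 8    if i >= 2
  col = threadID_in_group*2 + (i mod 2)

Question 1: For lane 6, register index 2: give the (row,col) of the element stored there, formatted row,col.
9,4

6: g=1,t=2
[2] (1+8,2*2+0) = (9,4)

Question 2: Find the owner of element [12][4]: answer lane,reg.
r: 12->gid=4,r8=1  c: 4->tid=2,i&1=0
L=4*4+2=18  i=1*2+0=2

18,2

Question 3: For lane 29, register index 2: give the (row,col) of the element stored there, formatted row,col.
15,2

lane 29=>29/4=7, 29 mod 4=1
i=2  r:7+8=>15  c:2·1+0=>2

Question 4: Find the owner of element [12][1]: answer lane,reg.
r=12→G=4,rhi=1  c=1→T=0,p=1
L=4*4+0=16  i=1*2+1=3

16,3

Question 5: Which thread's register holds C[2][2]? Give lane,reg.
r: 2->gid=2,r8=0  c: 2->tid=1,i&1=0
L=2*4+1=9  i=0*2+0=0

9,0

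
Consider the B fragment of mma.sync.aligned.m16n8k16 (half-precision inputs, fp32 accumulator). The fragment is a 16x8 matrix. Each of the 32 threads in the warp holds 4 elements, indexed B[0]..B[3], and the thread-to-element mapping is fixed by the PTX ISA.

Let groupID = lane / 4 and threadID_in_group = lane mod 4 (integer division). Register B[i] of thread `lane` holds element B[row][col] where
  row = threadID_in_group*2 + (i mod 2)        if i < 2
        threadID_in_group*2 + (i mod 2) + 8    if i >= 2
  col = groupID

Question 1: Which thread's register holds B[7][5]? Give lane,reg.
23,1

c=5->g=5  r=7->rb=0,t=3,b0=1
L=5*4+3=23  i=0*2+1=1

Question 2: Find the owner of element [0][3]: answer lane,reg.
12,0

c=3⇒gr=3  r=0⇒Rb=0,th=0,odd=0
L=3*4+0=12  i=0*2+0=0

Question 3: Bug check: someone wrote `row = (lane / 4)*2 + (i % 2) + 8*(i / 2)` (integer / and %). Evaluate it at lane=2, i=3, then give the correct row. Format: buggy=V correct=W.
`(lane / 4)*2 + (i % 2) + 8*(i / 2)`[2,3]→9
lane 2: G=0 (2/4), T=2 (2%4)
i=3: r=2*2+1+8=13, c=G=0
row: 9 vs 13

buggy=9 correct=13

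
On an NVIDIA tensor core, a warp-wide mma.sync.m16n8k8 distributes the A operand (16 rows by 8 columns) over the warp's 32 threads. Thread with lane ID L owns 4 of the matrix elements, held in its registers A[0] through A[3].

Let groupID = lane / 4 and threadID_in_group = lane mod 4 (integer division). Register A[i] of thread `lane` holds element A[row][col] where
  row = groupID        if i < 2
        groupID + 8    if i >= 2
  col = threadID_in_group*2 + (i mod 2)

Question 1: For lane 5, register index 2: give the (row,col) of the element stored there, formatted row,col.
9,2

lane 5: grp=1 (5/4), tig=1 (5%4)
i=2: r=1+8=9, c=1*2+0=2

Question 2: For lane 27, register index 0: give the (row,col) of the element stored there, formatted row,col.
27: gr=6,th=3
[0] (6+0,3*2+0) = (6,6)

6,6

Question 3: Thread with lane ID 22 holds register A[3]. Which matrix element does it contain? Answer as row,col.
lane 22: G=5 (22/4), T=2 (22%4)
i=3: r=5+8=13, c=2*2+1=5

13,5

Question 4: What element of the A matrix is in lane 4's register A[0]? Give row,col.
lane 4: gid=1 (4/4), tid=0 (4%4)
i=0: r=1+0=1, c=0*2+0=0

1,0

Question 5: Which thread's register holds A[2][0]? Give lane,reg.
8,0

r=2->g=2,rb=0  c=0->t=0,b0=0
L=2*4+0=8  i=0*2+0=0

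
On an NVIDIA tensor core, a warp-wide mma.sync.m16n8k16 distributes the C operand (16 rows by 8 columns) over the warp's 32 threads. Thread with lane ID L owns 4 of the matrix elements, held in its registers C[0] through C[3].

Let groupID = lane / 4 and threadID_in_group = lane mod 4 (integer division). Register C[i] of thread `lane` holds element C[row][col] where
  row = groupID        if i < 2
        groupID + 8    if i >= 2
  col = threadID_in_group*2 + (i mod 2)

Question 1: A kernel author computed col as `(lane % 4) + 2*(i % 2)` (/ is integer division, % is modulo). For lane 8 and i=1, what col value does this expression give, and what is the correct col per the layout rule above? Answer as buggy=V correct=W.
buggy=2 correct=1

`(lane % 4) + 2*(i % 2)`[8,1]=>2
lane 8: grp=2 (8/4), tig=0 (8%4)
i=1: r=2+0=2, c=0*2+1=1
col: 2 vs 1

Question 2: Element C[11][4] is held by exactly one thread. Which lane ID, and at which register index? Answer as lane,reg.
r: 11->gid=3,r8=1  c: 4->tid=2,i&1=0
L=3*4+2=14  i=1*2+0=2

14,2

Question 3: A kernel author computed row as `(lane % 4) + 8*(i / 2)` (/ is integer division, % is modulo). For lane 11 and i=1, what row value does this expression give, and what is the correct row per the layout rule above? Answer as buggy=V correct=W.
buggy=3 correct=2

`(lane % 4) + 8*(i / 2)`[11,1]→3
L=11→G=11>>2=2, T=11&3=3
[1]→row 2+0=2  col 3·2+1=7
row: 3 vs 2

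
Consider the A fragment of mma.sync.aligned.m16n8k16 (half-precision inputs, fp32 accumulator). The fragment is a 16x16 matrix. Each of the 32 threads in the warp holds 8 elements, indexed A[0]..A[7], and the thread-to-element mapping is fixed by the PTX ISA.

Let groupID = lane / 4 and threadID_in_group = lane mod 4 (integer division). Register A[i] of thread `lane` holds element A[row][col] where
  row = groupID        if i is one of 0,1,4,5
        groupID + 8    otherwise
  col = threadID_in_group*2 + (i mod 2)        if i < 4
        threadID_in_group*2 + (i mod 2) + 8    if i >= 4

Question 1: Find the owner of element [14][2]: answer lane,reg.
r: 14->gid=6,r8=1  c: 2->c8=0,tid=1,i&1=0
L=6*4+1=25  i=0*4+1*2+0=2

25,2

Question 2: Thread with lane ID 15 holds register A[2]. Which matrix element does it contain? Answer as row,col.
lane 15: gr=3 (15/4), th=3 (15%4)
i=2: r=3+8=11, c=3*2+0+0=6

11,6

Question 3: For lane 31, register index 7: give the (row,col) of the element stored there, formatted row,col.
15,15

lane 31: gr=7 (31/4), th=3 (31%4)
i=7: r=7+8=15, c=3*2+1+8=15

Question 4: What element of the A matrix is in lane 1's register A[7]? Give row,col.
8,11

lane 1->1/4=0, 1 mod 4=1
i=7  r:0+8->8  c:2·1+1+8->11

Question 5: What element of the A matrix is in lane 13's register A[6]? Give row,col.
11,10

13: g=3,t=1
[6] (3+8,1*2+0+8) = (11,10)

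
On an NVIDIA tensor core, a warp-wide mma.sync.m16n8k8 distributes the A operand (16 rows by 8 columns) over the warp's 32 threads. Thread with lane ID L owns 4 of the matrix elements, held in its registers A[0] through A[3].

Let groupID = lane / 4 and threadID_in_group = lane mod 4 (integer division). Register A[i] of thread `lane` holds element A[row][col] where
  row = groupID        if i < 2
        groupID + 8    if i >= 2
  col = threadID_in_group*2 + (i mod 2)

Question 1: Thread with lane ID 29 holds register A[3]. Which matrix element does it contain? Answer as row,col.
15,3

L=29→G=29>>2=7, T=29&3=1
[3]→row 7+8=15  col 1·2+1=3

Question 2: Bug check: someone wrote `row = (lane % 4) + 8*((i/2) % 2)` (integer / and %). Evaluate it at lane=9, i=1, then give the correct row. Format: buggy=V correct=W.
buggy=1 correct=2

`(lane % 4) + 8*((i/2) % 2)`[9,1]⇒1
lane 9: gr=2 (9/4), th=1 (9%4)
i=1: r=2+0=2, c=1*2+1=3
row: 1 vs 2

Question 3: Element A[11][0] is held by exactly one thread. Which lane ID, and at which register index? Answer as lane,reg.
r: 11->gid=3,r8=1  c: 0->tid=0,i&1=0
L=3*4+0=12  i=1*2+0=2

12,2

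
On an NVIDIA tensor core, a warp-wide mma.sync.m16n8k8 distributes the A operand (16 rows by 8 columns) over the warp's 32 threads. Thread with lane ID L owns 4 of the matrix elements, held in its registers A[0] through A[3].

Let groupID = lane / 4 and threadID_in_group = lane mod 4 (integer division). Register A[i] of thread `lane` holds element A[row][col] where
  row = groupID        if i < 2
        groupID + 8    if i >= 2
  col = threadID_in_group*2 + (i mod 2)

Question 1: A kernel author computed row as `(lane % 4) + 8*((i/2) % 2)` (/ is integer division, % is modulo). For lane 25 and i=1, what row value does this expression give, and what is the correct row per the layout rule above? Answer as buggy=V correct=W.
buggy=1 correct=6

`(lane % 4) + 8*((i/2) % 2)`[25,1]→1
25: G=6,T=1
[1] (6+0,1*2+1) = (6,3)
row: 1 vs 6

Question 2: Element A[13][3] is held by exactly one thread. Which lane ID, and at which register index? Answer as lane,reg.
21,3

r:13=>grp=5,rB=1  c:3=>tig=1,lo=1
L=5*4+1=21  i=1*2+1=3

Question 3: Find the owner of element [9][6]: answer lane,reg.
7,2

r=9->g=1,rb=1  c=6->t=3,b0=0
L=1*4+3=7  i=1*2+0=2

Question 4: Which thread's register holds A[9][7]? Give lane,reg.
7,3

r:9=>grp=1,rB=1  c:7=>tig=3,lo=1
L=1*4+3=7  i=1*2+1=3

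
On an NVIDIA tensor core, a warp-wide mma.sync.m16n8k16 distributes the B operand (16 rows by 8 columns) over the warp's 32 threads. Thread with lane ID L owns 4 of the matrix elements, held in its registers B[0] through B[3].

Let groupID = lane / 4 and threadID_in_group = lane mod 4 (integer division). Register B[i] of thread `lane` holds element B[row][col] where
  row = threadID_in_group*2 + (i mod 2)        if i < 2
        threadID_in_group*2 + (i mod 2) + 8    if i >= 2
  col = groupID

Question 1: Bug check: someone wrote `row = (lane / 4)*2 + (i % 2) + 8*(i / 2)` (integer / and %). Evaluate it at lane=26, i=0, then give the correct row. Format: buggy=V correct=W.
`(lane / 4)*2 + (i % 2) + 8*(i / 2)`[26,0]→12
L=26→G=26>>2=6, T=26&3=2
[0]→row 2·2+0+0=4  col G=6
row: 12 vs 4

buggy=12 correct=4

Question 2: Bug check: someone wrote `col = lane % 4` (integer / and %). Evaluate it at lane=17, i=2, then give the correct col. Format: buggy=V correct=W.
buggy=1 correct=4

`lane % 4`[17,2]=>1
lane 17: grp=4 (17/4), tig=1 (17%4)
i=2: r=1*2+0+8=10, c=grp=4
col: 1 vs 4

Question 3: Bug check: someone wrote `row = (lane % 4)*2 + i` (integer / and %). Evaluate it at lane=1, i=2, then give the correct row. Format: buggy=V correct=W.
buggy=4 correct=10

`(lane % 4)*2 + i`[1,2]->4
lane 1: gid=0 (1/4), tid=1 (1%4)
i=2: r=1*2+0+8=10, c=gid=0
row: 4 vs 10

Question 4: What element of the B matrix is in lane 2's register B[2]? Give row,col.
L=2->g=2>>2=0, t=2&3=2
[2]->row 2·2+0+8=12  col g=0

12,0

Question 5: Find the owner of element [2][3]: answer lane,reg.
c=3⇒gr=3  r=2⇒Rb=0,th=1,odd=0
L=3*4+1=13  i=0*2+0=0

13,0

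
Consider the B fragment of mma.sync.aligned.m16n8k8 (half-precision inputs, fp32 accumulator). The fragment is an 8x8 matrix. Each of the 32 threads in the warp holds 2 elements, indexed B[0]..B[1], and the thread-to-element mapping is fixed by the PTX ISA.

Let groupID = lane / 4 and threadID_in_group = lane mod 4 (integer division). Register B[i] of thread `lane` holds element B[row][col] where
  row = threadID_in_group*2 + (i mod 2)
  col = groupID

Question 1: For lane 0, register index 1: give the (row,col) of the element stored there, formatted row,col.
lane 0: grp=0 (0/4), tig=0 (0%4)
i=1: r=0*2+1=1, c=grp=0

1,0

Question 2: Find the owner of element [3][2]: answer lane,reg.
c:2=>grp=2  r:3=>tig=1,lo=1
L=2*4+1=9  i=1=1

9,1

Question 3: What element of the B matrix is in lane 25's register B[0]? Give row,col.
L=25→G=25>>2=6, T=25&3=1
[0]→row 1·2+0=2  col G=6

2,6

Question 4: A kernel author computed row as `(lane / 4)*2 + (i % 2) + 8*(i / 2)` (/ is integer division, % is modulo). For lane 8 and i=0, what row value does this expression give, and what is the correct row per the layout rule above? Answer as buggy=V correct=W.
`(lane / 4)*2 + (i % 2) + 8*(i / 2)`[8,0]→4
L=8→G=8>>2=2, T=8&3=0
[0]→row 0·2+0=0  col G=2
row: 4 vs 0

buggy=4 correct=0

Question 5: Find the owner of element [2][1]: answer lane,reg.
5,0

c=1→G=1  r=2→T=1,p=0
L=1*4+1=5  i=0=0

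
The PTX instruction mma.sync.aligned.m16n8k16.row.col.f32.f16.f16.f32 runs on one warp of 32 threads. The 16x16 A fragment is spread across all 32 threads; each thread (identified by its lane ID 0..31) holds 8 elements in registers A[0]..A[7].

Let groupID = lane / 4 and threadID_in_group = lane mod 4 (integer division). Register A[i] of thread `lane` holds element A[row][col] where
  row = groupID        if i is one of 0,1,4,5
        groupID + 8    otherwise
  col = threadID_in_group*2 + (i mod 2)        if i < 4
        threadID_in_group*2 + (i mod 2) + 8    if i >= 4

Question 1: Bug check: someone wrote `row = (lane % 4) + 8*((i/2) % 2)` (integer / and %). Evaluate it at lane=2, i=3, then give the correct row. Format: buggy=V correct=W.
buggy=10 correct=8

`(lane % 4) + 8*((i/2) % 2)`[2,3]→10
2: G=0,T=2
[3] (0+8,2*2+1+0) = (8,5)
row: 10 vs 8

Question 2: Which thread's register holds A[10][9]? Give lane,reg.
8,7

r=10->g=2,rb=1  c=9->cb=1,t=0,b0=1
L=2*4+0=8  i=1*4+1*2+1=7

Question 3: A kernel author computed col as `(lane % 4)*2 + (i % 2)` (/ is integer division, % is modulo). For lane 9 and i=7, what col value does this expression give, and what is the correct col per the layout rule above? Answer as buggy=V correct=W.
`(lane % 4)*2 + (i % 2)`[9,7]->3
9: g=2,t=1
[7] (2+8,1*2+1+8) = (10,11)
col: 3 vs 11

buggy=3 correct=11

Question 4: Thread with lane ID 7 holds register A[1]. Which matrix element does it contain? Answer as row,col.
lane 7: gr=1 (7/4), th=3 (7%4)
i=1: r=1+0=1, c=3*2+1+0=7

1,7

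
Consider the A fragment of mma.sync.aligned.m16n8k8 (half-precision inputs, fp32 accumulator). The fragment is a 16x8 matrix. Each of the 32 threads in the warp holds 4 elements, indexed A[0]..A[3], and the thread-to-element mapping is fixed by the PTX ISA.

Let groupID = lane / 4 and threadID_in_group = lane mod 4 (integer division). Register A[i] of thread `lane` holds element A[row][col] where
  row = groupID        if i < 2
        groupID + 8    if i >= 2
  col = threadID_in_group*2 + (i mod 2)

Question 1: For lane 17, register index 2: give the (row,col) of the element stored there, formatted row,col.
12,2

L=17⇒gr=17>>2=4, th=17&3=1
[2]⇒row 4+8=12  col 1·2+0=2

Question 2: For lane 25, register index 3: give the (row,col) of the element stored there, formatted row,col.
L=25=>grp=25>>2=6, tig=25&3=1
[3]=>row 6+8=14  col 1·2+1=3

14,3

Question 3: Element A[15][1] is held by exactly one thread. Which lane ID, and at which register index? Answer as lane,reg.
r:15=>grp=7,rB=1  c:1=>tig=0,lo=1
L=7*4+0=28  i=1*2+1=3

28,3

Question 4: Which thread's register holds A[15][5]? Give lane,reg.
30,3

r=15⇒gr=7,Rb=1  c=5⇒th=2,odd=1
L=7*4+2=30  i=1*2+1=3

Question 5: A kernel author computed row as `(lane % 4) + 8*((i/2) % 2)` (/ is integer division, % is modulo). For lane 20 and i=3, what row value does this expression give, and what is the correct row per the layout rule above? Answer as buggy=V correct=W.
`(lane % 4) + 8*((i/2) % 2)`[20,3]->8
lane 20->20/4=5, 20 mod 4=0
i=3  r:5+8->13  c:2·0+1->1
row: 8 vs 13

buggy=8 correct=13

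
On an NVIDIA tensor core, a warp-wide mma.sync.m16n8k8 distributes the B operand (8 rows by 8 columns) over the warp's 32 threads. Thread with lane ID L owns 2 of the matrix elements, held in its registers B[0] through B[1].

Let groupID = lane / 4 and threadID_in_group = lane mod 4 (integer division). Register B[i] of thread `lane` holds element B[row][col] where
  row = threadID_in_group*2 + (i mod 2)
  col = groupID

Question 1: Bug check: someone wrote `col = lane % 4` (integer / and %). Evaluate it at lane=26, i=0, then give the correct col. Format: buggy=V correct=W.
buggy=2 correct=6

`lane % 4`[26,0]→2
L=26→G=26>>2=6, T=26&3=2
[0]→row 2·2+0=4  col G=6
col: 2 vs 6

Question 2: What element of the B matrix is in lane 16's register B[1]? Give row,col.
lane 16⇒16/4=4, 16 mod 4=0
i=1  r:2·0+1⇒1  c:4

1,4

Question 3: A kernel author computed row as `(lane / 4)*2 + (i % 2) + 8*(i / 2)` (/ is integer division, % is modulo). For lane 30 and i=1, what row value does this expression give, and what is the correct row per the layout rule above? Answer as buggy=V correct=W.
buggy=15 correct=5

`(lane / 4)*2 + (i % 2) + 8*(i / 2)`[30,1]->15
L=30->g=30>>2=7, t=30&3=2
[1]->row 2·2+1=5  col g=7
row: 15 vs 5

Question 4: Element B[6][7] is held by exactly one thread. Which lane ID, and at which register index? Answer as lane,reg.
31,0

c=7→G=7  r=6→T=3,p=0
L=7*4+3=31  i=0=0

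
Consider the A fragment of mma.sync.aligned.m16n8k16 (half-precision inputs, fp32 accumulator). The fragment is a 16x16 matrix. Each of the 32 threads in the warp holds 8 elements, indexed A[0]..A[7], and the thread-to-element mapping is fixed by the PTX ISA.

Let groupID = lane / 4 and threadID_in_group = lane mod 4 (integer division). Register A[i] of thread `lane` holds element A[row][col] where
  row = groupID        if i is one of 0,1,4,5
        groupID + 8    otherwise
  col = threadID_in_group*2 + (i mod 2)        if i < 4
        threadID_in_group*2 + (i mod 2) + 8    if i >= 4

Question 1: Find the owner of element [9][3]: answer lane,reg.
5,3

r: 9->gid=1,r8=1  c: 3->c8=0,tid=1,i&1=1
L=1*4+1=5  i=0*4+1*2+1=3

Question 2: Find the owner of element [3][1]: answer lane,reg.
r=3→G=3,rhi=0  c=1→chi=0,T=0,p=1
L=3*4+0=12  i=0*4+0*2+1=1

12,1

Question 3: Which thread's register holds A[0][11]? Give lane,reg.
1,5

r:0=>grp=0,rB=0  c:11=>cB=1,tig=1,lo=1
L=0*4+1=1  i=1*4+0*2+1=5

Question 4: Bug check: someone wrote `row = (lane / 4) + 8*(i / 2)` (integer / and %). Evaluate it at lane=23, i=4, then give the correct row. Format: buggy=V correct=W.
`(lane / 4) + 8*(i / 2)`[23,4]=>21
lane 23=>23/4=5, 23 mod 4=3
i=4  r:5+0=>5  c:2·3+0+8=>14
row: 21 vs 5

buggy=21 correct=5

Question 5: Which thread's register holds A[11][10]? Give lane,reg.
13,6

r=11⇒gr=3,Rb=1  c=10⇒Cb=1,th=1,odd=0
L=3*4+1=13  i=1*4+1*2+0=6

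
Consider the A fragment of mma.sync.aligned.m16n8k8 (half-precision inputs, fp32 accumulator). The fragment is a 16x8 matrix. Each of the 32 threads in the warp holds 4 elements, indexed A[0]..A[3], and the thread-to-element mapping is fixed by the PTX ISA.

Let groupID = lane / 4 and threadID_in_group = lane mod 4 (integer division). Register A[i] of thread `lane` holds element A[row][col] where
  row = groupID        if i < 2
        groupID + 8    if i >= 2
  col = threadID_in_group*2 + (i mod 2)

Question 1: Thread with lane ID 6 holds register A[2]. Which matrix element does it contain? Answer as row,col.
lane 6→6/4=1, 6 mod 4=2
i=2  r:1+8→9  c:2·2+0→4

9,4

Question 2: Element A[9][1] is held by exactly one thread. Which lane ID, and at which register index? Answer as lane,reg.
r=9→G=1,rhi=1  c=1→T=0,p=1
L=1*4+0=4  i=1*2+1=3

4,3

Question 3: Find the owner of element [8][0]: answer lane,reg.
r=8->g=0,rb=1  c=0->t=0,b0=0
L=0*4+0=0  i=1*2+0=2

0,2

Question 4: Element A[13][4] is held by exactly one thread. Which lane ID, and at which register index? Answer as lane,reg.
r=13⇒gr=5,Rb=1  c=4⇒th=2,odd=0
L=5*4+2=22  i=1*2+0=2

22,2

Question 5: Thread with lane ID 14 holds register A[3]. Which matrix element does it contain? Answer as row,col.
11,5

14: g=3,t=2
[3] (3+8,2*2+1) = (11,5)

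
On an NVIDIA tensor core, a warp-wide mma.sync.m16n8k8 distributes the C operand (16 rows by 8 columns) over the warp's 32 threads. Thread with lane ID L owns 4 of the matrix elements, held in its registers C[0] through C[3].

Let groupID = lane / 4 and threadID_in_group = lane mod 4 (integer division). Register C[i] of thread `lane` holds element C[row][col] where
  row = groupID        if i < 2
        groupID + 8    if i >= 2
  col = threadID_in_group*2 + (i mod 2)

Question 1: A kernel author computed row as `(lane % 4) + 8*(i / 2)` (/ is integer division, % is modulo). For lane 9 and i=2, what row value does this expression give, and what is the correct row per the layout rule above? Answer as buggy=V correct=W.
`(lane % 4) + 8*(i / 2)`[9,2]->9
L=9->gid=9>>2=2, tid=9&3=1
[2]->row 2+8=10  col 1·2+0=2
row: 9 vs 10

buggy=9 correct=10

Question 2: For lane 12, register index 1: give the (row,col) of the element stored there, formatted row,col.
12: g=3,t=0
[1] (3+0,0*2+1) = (3,1)

3,1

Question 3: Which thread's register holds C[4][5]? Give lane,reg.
r=4⇒gr=4,Rb=0  c=5⇒th=2,odd=1
L=4*4+2=18  i=0*2+1=1

18,1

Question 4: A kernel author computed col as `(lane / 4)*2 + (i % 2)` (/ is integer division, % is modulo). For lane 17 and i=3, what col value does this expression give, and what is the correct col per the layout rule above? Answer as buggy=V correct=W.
`(lane / 4)*2 + (i % 2)`[17,3]->9
17: gid=4,tid=1
[3] (4+8,1*2+1) = (12,3)
col: 9 vs 3

buggy=9 correct=3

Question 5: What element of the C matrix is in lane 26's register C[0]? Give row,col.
lane 26->26/4=6, 26 mod 4=2
i=0  r:6+0->6  c:2·2+0->4

6,4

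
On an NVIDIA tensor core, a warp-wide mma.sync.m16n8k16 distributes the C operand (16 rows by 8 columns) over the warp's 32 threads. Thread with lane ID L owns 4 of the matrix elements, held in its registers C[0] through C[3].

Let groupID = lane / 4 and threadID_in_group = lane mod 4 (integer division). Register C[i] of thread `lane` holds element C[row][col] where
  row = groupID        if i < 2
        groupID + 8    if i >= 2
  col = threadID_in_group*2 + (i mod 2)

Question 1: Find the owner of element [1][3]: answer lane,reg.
r=1→G=1,rhi=0  c=3→T=1,p=1
L=1*4+1=5  i=0*2+1=1

5,1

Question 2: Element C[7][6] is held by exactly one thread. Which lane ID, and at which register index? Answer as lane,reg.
r=7→G=7,rhi=0  c=6→T=3,p=0
L=7*4+3=31  i=0*2+0=0

31,0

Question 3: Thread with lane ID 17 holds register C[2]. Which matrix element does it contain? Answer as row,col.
lane 17→17/4=4, 17 mod 4=1
i=2  r:4+8→12  c:2·1+0→2

12,2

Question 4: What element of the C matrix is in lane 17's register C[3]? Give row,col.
12,3

lane 17⇒17/4=4, 17 mod 4=1
i=3  r:4+8⇒12  c:2·1+1⇒3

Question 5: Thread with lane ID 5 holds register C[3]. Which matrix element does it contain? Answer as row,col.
9,3

lane 5: grp=1 (5/4), tig=1 (5%4)
i=3: r=1+8=9, c=1*2+1=3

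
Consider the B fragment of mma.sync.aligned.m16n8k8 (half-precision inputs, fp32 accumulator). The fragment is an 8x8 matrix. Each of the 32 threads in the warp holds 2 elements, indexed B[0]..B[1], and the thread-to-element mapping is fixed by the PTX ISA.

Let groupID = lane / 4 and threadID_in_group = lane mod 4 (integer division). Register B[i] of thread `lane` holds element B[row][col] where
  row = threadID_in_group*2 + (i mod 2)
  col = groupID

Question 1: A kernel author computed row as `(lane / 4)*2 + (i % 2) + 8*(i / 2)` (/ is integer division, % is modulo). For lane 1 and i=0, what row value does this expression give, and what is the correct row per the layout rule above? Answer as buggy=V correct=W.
buggy=0 correct=2

`(lane / 4)*2 + (i % 2) + 8*(i / 2)`[1,0]->0
lane 1->1/4=0, 1 mod 4=1
i=0  r:2·1+0->2  c:0
row: 0 vs 2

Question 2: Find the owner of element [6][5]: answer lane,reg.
23,0

c=5->g=5  r=6->t=3,b0=0
L=5*4+3=23  i=0=0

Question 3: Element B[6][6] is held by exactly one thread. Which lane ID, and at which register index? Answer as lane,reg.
27,0

c:6=>grp=6  r:6=>tig=3,lo=0
L=6*4+3=27  i=0=0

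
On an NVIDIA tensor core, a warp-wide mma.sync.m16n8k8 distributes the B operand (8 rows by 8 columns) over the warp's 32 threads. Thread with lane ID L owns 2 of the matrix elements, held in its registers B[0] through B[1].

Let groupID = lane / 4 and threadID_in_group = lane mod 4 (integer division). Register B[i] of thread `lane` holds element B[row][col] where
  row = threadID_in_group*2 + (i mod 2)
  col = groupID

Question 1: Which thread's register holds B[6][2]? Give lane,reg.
c=2→G=2  r=6→T=3,p=0
L=2*4+3=11  i=0=0

11,0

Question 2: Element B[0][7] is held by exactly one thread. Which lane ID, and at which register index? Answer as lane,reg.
28,0

c=7->g=7  r=0->t=0,b0=0
L=7*4+0=28  i=0=0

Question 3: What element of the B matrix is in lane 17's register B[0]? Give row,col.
lane 17: grp=4 (17/4), tig=1 (17%4)
i=0: r=1*2+0=2, c=grp=4

2,4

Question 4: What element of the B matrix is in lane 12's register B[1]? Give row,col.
1,3

12: gr=3,th=0
[1] (0*2+1,3) = (1,3)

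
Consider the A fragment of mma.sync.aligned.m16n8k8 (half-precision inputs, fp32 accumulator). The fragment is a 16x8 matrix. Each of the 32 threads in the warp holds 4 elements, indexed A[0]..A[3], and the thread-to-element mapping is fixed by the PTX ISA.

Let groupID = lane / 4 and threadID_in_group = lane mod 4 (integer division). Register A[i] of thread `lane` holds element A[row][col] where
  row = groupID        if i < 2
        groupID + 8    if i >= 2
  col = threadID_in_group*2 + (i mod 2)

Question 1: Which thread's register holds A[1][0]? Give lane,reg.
r: 1->gid=1,r8=0  c: 0->tid=0,i&1=0
L=1*4+0=4  i=0*2+0=0

4,0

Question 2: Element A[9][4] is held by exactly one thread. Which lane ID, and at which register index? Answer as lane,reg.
6,2

r=9→G=1,rhi=1  c=4→T=2,p=0
L=1*4+2=6  i=1*2+0=2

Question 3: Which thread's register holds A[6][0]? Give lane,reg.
r: 6->gid=6,r8=0  c: 0->tid=0,i&1=0
L=6*4+0=24  i=0*2+0=0

24,0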